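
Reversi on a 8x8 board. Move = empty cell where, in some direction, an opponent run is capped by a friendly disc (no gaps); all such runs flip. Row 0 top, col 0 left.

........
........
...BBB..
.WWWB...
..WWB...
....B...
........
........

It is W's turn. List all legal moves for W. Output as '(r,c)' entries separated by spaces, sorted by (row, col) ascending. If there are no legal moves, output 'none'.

Answer: (1,3) (1,4) (1,5) (1,6) (3,5) (4,5) (5,5) (6,5)

Derivation:
(1,2): no bracket -> illegal
(1,3): flips 1 -> legal
(1,4): flips 1 -> legal
(1,5): flips 1 -> legal
(1,6): flips 2 -> legal
(2,2): no bracket -> illegal
(2,6): no bracket -> illegal
(3,5): flips 1 -> legal
(3,6): no bracket -> illegal
(4,5): flips 1 -> legal
(5,3): no bracket -> illegal
(5,5): flips 1 -> legal
(6,3): no bracket -> illegal
(6,4): no bracket -> illegal
(6,5): flips 1 -> legal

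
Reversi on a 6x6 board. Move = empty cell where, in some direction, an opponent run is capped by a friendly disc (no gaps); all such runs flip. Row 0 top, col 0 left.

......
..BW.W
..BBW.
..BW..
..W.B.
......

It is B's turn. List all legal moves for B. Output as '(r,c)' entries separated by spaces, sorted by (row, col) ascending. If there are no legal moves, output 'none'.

Answer: (0,3) (0,4) (1,4) (2,5) (3,4) (4,3) (5,2)

Derivation:
(0,2): no bracket -> illegal
(0,3): flips 1 -> legal
(0,4): flips 1 -> legal
(0,5): no bracket -> illegal
(1,4): flips 1 -> legal
(2,5): flips 1 -> legal
(3,1): no bracket -> illegal
(3,4): flips 1 -> legal
(3,5): no bracket -> illegal
(4,1): no bracket -> illegal
(4,3): flips 1 -> legal
(5,1): no bracket -> illegal
(5,2): flips 1 -> legal
(5,3): no bracket -> illegal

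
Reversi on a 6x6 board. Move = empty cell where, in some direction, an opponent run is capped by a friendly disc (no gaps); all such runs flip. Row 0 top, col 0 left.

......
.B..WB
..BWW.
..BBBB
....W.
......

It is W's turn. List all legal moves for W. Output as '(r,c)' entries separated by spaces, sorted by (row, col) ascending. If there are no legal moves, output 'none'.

Answer: (0,0) (2,1) (4,1) (4,2) (4,3) (4,5)

Derivation:
(0,0): flips 3 -> legal
(0,1): no bracket -> illegal
(0,2): no bracket -> illegal
(0,4): no bracket -> illegal
(0,5): no bracket -> illegal
(1,0): no bracket -> illegal
(1,2): no bracket -> illegal
(1,3): no bracket -> illegal
(2,0): no bracket -> illegal
(2,1): flips 1 -> legal
(2,5): no bracket -> illegal
(3,1): no bracket -> illegal
(4,1): flips 1 -> legal
(4,2): flips 1 -> legal
(4,3): flips 1 -> legal
(4,5): flips 1 -> legal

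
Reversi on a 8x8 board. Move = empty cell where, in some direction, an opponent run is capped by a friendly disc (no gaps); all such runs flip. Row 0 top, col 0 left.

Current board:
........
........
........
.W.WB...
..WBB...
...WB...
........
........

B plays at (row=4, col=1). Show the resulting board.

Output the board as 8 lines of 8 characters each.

Place B at (4,1); scan 8 dirs for brackets.
Dir NW: first cell '.' (not opp) -> no flip
Dir N: opp run (3,1), next='.' -> no flip
Dir NE: first cell '.' (not opp) -> no flip
Dir W: first cell '.' (not opp) -> no flip
Dir E: opp run (4,2) capped by B -> flip
Dir SW: first cell '.' (not opp) -> no flip
Dir S: first cell '.' (not opp) -> no flip
Dir SE: first cell '.' (not opp) -> no flip
All flips: (4,2)

Answer: ........
........
........
.W.WB...
.BBBB...
...WB...
........
........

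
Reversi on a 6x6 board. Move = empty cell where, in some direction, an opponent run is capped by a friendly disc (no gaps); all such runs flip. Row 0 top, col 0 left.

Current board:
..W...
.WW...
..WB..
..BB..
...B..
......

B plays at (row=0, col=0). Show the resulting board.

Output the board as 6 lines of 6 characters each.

Answer: B.W...
.BW...
..BB..
..BB..
...B..
......

Derivation:
Place B at (0,0); scan 8 dirs for brackets.
Dir NW: edge -> no flip
Dir N: edge -> no flip
Dir NE: edge -> no flip
Dir W: edge -> no flip
Dir E: first cell '.' (not opp) -> no flip
Dir SW: edge -> no flip
Dir S: first cell '.' (not opp) -> no flip
Dir SE: opp run (1,1) (2,2) capped by B -> flip
All flips: (1,1) (2,2)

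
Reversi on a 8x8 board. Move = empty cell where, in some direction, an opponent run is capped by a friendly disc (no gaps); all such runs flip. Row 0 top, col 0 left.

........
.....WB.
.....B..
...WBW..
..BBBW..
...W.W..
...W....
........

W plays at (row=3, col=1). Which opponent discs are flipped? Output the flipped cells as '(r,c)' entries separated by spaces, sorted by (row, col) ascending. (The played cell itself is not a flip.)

Answer: (4,2)

Derivation:
Dir NW: first cell '.' (not opp) -> no flip
Dir N: first cell '.' (not opp) -> no flip
Dir NE: first cell '.' (not opp) -> no flip
Dir W: first cell '.' (not opp) -> no flip
Dir E: first cell '.' (not opp) -> no flip
Dir SW: first cell '.' (not opp) -> no flip
Dir S: first cell '.' (not opp) -> no flip
Dir SE: opp run (4,2) capped by W -> flip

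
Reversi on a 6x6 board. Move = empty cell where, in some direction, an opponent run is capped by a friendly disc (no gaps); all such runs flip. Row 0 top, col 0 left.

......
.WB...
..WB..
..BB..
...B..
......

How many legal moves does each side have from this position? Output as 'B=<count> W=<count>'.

-- B to move --
(0,0): flips 2 -> legal
(0,1): no bracket -> illegal
(0,2): no bracket -> illegal
(1,0): flips 1 -> legal
(1,3): no bracket -> illegal
(2,0): no bracket -> illegal
(2,1): flips 1 -> legal
(3,1): no bracket -> illegal
B mobility = 3
-- W to move --
(0,1): no bracket -> illegal
(0,2): flips 1 -> legal
(0,3): no bracket -> illegal
(1,3): flips 1 -> legal
(1,4): no bracket -> illegal
(2,1): no bracket -> illegal
(2,4): flips 1 -> legal
(3,1): no bracket -> illegal
(3,4): no bracket -> illegal
(4,1): no bracket -> illegal
(4,2): flips 1 -> legal
(4,4): flips 1 -> legal
(5,2): no bracket -> illegal
(5,3): no bracket -> illegal
(5,4): no bracket -> illegal
W mobility = 5

Answer: B=3 W=5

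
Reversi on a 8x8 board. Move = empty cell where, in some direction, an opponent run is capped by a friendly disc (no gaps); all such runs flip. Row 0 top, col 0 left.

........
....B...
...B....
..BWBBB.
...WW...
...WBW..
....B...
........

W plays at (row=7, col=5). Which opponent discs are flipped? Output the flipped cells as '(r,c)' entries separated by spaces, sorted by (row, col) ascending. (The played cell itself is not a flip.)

Answer: (6,4)

Derivation:
Dir NW: opp run (6,4) capped by W -> flip
Dir N: first cell '.' (not opp) -> no flip
Dir NE: first cell '.' (not opp) -> no flip
Dir W: first cell '.' (not opp) -> no flip
Dir E: first cell '.' (not opp) -> no flip
Dir SW: edge -> no flip
Dir S: edge -> no flip
Dir SE: edge -> no flip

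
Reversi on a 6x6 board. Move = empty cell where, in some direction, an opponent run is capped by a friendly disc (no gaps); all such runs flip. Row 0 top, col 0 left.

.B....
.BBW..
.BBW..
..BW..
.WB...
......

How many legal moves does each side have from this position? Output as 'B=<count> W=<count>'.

-- B to move --
(0,2): no bracket -> illegal
(0,3): no bracket -> illegal
(0,4): flips 1 -> legal
(1,4): flips 2 -> legal
(2,4): flips 2 -> legal
(3,0): no bracket -> illegal
(3,1): no bracket -> illegal
(3,4): flips 2 -> legal
(4,0): flips 1 -> legal
(4,3): no bracket -> illegal
(4,4): flips 1 -> legal
(5,0): flips 1 -> legal
(5,1): no bracket -> illegal
(5,2): no bracket -> illegal
B mobility = 7
-- W to move --
(0,0): flips 2 -> legal
(0,2): no bracket -> illegal
(0,3): no bracket -> illegal
(1,0): flips 2 -> legal
(2,0): flips 2 -> legal
(3,0): no bracket -> illegal
(3,1): flips 2 -> legal
(4,3): flips 1 -> legal
(5,1): flips 1 -> legal
(5,2): no bracket -> illegal
(5,3): no bracket -> illegal
W mobility = 6

Answer: B=7 W=6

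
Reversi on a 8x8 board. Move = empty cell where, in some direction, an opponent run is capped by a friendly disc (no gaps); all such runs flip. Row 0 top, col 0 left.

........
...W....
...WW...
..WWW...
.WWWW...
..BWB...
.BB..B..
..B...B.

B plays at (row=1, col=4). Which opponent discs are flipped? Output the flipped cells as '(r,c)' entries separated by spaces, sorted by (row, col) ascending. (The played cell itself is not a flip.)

Answer: (2,4) (3,4) (4,4)

Derivation:
Dir NW: first cell '.' (not opp) -> no flip
Dir N: first cell '.' (not opp) -> no flip
Dir NE: first cell '.' (not opp) -> no flip
Dir W: opp run (1,3), next='.' -> no flip
Dir E: first cell '.' (not opp) -> no flip
Dir SW: opp run (2,3) (3,2) (4,1), next='.' -> no flip
Dir S: opp run (2,4) (3,4) (4,4) capped by B -> flip
Dir SE: first cell '.' (not opp) -> no flip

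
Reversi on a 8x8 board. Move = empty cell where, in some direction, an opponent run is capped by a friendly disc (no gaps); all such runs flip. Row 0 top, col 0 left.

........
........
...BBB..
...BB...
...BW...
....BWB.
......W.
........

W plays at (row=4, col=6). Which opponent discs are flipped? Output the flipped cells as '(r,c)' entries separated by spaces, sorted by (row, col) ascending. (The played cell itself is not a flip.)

Dir NW: first cell '.' (not opp) -> no flip
Dir N: first cell '.' (not opp) -> no flip
Dir NE: first cell '.' (not opp) -> no flip
Dir W: first cell '.' (not opp) -> no flip
Dir E: first cell '.' (not opp) -> no flip
Dir SW: first cell 'W' (not opp) -> no flip
Dir S: opp run (5,6) capped by W -> flip
Dir SE: first cell '.' (not opp) -> no flip

Answer: (5,6)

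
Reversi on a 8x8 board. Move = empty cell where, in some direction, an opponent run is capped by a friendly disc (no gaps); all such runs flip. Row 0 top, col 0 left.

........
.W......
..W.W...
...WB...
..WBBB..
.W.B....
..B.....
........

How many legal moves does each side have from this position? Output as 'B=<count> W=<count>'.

Answer: B=7 W=7

Derivation:
-- B to move --
(0,0): flips 3 -> legal
(0,1): no bracket -> illegal
(0,2): no bracket -> illegal
(1,0): no bracket -> illegal
(1,2): no bracket -> illegal
(1,3): no bracket -> illegal
(1,4): flips 1 -> legal
(1,5): no bracket -> illegal
(2,0): no bracket -> illegal
(2,1): no bracket -> illegal
(2,3): flips 1 -> legal
(2,5): no bracket -> illegal
(3,1): flips 1 -> legal
(3,2): flips 1 -> legal
(3,5): no bracket -> illegal
(4,0): flips 1 -> legal
(4,1): flips 1 -> legal
(5,0): no bracket -> illegal
(5,2): no bracket -> illegal
(6,0): no bracket -> illegal
(6,1): no bracket -> illegal
B mobility = 7
-- W to move --
(2,3): no bracket -> illegal
(2,5): no bracket -> illegal
(3,2): no bracket -> illegal
(3,5): flips 1 -> legal
(3,6): no bracket -> illegal
(4,6): flips 3 -> legal
(5,2): no bracket -> illegal
(5,4): flips 2 -> legal
(5,5): flips 1 -> legal
(5,6): no bracket -> illegal
(6,1): no bracket -> illegal
(6,3): flips 2 -> legal
(6,4): flips 1 -> legal
(7,1): no bracket -> illegal
(7,2): no bracket -> illegal
(7,3): flips 1 -> legal
W mobility = 7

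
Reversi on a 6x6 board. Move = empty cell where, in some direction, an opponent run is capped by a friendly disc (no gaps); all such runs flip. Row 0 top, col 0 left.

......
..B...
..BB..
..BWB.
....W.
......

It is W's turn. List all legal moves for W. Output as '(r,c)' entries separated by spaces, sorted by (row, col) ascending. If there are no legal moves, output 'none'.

(0,1): no bracket -> illegal
(0,2): no bracket -> illegal
(0,3): no bracket -> illegal
(1,1): flips 1 -> legal
(1,3): flips 1 -> legal
(1,4): no bracket -> illegal
(2,1): no bracket -> illegal
(2,4): flips 1 -> legal
(2,5): no bracket -> illegal
(3,1): flips 1 -> legal
(3,5): flips 1 -> legal
(4,1): no bracket -> illegal
(4,2): no bracket -> illegal
(4,3): no bracket -> illegal
(4,5): no bracket -> illegal

Answer: (1,1) (1,3) (2,4) (3,1) (3,5)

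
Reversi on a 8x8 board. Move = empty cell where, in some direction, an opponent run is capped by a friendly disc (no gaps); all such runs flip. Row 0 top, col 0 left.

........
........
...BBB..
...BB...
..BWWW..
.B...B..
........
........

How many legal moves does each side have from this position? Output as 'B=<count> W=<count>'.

-- B to move --
(3,2): no bracket -> illegal
(3,5): flips 1 -> legal
(3,6): no bracket -> illegal
(4,6): flips 3 -> legal
(5,2): flips 1 -> legal
(5,3): flips 1 -> legal
(5,4): flips 1 -> legal
(5,6): flips 1 -> legal
B mobility = 6
-- W to move --
(1,2): flips 2 -> legal
(1,3): flips 2 -> legal
(1,4): flips 2 -> legal
(1,5): no bracket -> illegal
(1,6): flips 2 -> legal
(2,2): flips 1 -> legal
(2,6): no bracket -> illegal
(3,1): no bracket -> illegal
(3,2): no bracket -> illegal
(3,5): no bracket -> illegal
(3,6): no bracket -> illegal
(4,0): no bracket -> illegal
(4,1): flips 1 -> legal
(4,6): no bracket -> illegal
(5,0): no bracket -> illegal
(5,2): no bracket -> illegal
(5,3): no bracket -> illegal
(5,4): no bracket -> illegal
(5,6): no bracket -> illegal
(6,0): no bracket -> illegal
(6,1): no bracket -> illegal
(6,2): no bracket -> illegal
(6,4): no bracket -> illegal
(6,5): flips 1 -> legal
(6,6): flips 1 -> legal
W mobility = 8

Answer: B=6 W=8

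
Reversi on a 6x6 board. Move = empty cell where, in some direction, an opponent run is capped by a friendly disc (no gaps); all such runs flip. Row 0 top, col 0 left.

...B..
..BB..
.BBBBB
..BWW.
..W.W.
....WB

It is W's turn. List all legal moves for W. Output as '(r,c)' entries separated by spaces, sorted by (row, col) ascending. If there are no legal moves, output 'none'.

Answer: (0,1) (0,2) (1,1) (1,4) (1,5) (3,1)

Derivation:
(0,1): flips 2 -> legal
(0,2): flips 3 -> legal
(0,4): no bracket -> illegal
(1,0): no bracket -> illegal
(1,1): flips 1 -> legal
(1,4): flips 1 -> legal
(1,5): flips 1 -> legal
(2,0): no bracket -> illegal
(3,0): no bracket -> illegal
(3,1): flips 1 -> legal
(3,5): no bracket -> illegal
(4,1): no bracket -> illegal
(4,3): no bracket -> illegal
(4,5): no bracket -> illegal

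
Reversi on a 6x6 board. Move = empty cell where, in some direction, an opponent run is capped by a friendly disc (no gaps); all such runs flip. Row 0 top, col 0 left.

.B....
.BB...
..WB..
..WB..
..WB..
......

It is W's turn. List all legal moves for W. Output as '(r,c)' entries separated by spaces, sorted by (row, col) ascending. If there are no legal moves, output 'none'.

Answer: (0,0) (0,2) (1,4) (2,4) (3,4) (4,4) (5,4)

Derivation:
(0,0): flips 1 -> legal
(0,2): flips 1 -> legal
(0,3): no bracket -> illegal
(1,0): no bracket -> illegal
(1,3): no bracket -> illegal
(1,4): flips 1 -> legal
(2,0): no bracket -> illegal
(2,1): no bracket -> illegal
(2,4): flips 2 -> legal
(3,4): flips 1 -> legal
(4,4): flips 2 -> legal
(5,2): no bracket -> illegal
(5,3): no bracket -> illegal
(5,4): flips 1 -> legal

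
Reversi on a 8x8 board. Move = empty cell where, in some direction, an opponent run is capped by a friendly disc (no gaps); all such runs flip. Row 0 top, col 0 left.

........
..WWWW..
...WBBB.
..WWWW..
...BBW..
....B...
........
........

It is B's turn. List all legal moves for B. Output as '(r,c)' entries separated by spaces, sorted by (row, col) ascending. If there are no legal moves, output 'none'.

(0,1): no bracket -> illegal
(0,2): flips 1 -> legal
(0,3): flips 4 -> legal
(0,4): flips 2 -> legal
(0,5): flips 1 -> legal
(0,6): flips 1 -> legal
(1,1): no bracket -> illegal
(1,6): no bracket -> illegal
(2,1): flips 1 -> legal
(2,2): flips 2 -> legal
(3,1): no bracket -> illegal
(3,6): flips 1 -> legal
(4,1): no bracket -> illegal
(4,2): flips 1 -> legal
(4,6): flips 2 -> legal
(5,5): flips 2 -> legal
(5,6): no bracket -> illegal

Answer: (0,2) (0,3) (0,4) (0,5) (0,6) (2,1) (2,2) (3,6) (4,2) (4,6) (5,5)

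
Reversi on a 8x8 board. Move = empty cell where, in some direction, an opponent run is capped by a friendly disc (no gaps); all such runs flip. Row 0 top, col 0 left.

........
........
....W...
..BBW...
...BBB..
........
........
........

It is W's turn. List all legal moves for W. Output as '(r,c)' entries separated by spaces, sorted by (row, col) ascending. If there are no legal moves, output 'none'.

(2,1): no bracket -> illegal
(2,2): no bracket -> illegal
(2,3): no bracket -> illegal
(3,1): flips 2 -> legal
(3,5): no bracket -> illegal
(3,6): no bracket -> illegal
(4,1): no bracket -> illegal
(4,2): flips 1 -> legal
(4,6): no bracket -> illegal
(5,2): flips 1 -> legal
(5,3): no bracket -> illegal
(5,4): flips 1 -> legal
(5,5): no bracket -> illegal
(5,6): flips 1 -> legal

Answer: (3,1) (4,2) (5,2) (5,4) (5,6)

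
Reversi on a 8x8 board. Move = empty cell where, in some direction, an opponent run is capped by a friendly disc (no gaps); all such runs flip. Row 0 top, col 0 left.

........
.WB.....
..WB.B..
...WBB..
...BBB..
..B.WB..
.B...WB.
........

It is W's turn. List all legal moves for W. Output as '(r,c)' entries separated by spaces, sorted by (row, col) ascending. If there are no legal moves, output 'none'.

Answer: (0,2) (1,3) (1,5) (2,4) (3,2) (3,6) (5,3) (5,6) (6,7) (7,7)

Derivation:
(0,1): no bracket -> illegal
(0,2): flips 1 -> legal
(0,3): no bracket -> illegal
(1,3): flips 2 -> legal
(1,4): no bracket -> illegal
(1,5): flips 4 -> legal
(1,6): no bracket -> illegal
(2,1): no bracket -> illegal
(2,4): flips 3 -> legal
(2,6): no bracket -> illegal
(3,2): flips 1 -> legal
(3,6): flips 3 -> legal
(4,1): no bracket -> illegal
(4,2): no bracket -> illegal
(4,6): no bracket -> illegal
(5,0): no bracket -> illegal
(5,1): no bracket -> illegal
(5,3): flips 1 -> legal
(5,6): flips 1 -> legal
(5,7): no bracket -> illegal
(6,0): no bracket -> illegal
(6,2): no bracket -> illegal
(6,3): no bracket -> illegal
(6,4): no bracket -> illegal
(6,7): flips 1 -> legal
(7,0): no bracket -> illegal
(7,1): no bracket -> illegal
(7,2): no bracket -> illegal
(7,5): no bracket -> illegal
(7,6): no bracket -> illegal
(7,7): flips 3 -> legal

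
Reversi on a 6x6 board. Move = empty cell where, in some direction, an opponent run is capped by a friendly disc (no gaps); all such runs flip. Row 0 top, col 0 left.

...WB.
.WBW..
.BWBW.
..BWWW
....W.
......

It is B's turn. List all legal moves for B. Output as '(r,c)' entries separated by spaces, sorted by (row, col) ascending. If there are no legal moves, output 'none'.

Answer: (0,1) (0,2) (1,0) (1,4) (2,5) (3,1) (4,3) (4,5)

Derivation:
(0,0): no bracket -> illegal
(0,1): flips 1 -> legal
(0,2): flips 1 -> legal
(1,0): flips 1 -> legal
(1,4): flips 1 -> legal
(1,5): no bracket -> illegal
(2,0): no bracket -> illegal
(2,5): flips 1 -> legal
(3,1): flips 2 -> legal
(4,2): no bracket -> illegal
(4,3): flips 1 -> legal
(4,5): flips 1 -> legal
(5,3): no bracket -> illegal
(5,4): no bracket -> illegal
(5,5): no bracket -> illegal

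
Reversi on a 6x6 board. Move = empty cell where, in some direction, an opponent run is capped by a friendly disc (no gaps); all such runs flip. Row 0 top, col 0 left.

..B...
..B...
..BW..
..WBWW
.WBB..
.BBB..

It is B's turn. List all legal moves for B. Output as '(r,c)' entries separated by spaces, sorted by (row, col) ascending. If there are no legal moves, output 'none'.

(1,3): flips 1 -> legal
(1,4): no bracket -> illegal
(2,1): flips 1 -> legal
(2,4): flips 1 -> legal
(2,5): flips 1 -> legal
(3,0): flips 1 -> legal
(3,1): flips 2 -> legal
(4,0): flips 1 -> legal
(4,4): no bracket -> illegal
(4,5): flips 2 -> legal
(5,0): no bracket -> illegal

Answer: (1,3) (2,1) (2,4) (2,5) (3,0) (3,1) (4,0) (4,5)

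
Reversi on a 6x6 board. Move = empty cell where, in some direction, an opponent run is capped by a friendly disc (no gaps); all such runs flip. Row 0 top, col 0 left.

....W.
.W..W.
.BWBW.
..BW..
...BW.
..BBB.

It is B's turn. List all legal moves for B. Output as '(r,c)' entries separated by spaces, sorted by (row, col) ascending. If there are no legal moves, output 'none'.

Answer: (0,1) (0,5) (1,2) (2,5) (3,4) (3,5) (4,5)

Derivation:
(0,0): no bracket -> illegal
(0,1): flips 1 -> legal
(0,2): no bracket -> illegal
(0,3): no bracket -> illegal
(0,5): flips 1 -> legal
(1,0): no bracket -> illegal
(1,2): flips 1 -> legal
(1,3): no bracket -> illegal
(1,5): no bracket -> illegal
(2,0): no bracket -> illegal
(2,5): flips 1 -> legal
(3,1): no bracket -> illegal
(3,4): flips 2 -> legal
(3,5): flips 1 -> legal
(4,2): no bracket -> illegal
(4,5): flips 1 -> legal
(5,5): no bracket -> illegal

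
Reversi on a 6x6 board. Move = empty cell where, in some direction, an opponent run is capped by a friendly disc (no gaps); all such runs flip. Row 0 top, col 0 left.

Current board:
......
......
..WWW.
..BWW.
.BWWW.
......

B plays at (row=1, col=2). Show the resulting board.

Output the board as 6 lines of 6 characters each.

Answer: ......
..B...
..BWW.
..BWW.
.BWWW.
......

Derivation:
Place B at (1,2); scan 8 dirs for brackets.
Dir NW: first cell '.' (not opp) -> no flip
Dir N: first cell '.' (not opp) -> no flip
Dir NE: first cell '.' (not opp) -> no flip
Dir W: first cell '.' (not opp) -> no flip
Dir E: first cell '.' (not opp) -> no flip
Dir SW: first cell '.' (not opp) -> no flip
Dir S: opp run (2,2) capped by B -> flip
Dir SE: opp run (2,3) (3,4), next='.' -> no flip
All flips: (2,2)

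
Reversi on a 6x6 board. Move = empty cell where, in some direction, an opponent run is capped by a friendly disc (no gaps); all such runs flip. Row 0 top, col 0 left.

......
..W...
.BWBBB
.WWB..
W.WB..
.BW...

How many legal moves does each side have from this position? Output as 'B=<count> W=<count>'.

-- B to move --
(0,1): flips 1 -> legal
(0,2): no bracket -> illegal
(0,3): flips 1 -> legal
(1,1): flips 1 -> legal
(1,3): no bracket -> illegal
(2,0): no bracket -> illegal
(3,0): flips 2 -> legal
(4,1): flips 3 -> legal
(5,0): no bracket -> illegal
(5,3): flips 1 -> legal
B mobility = 6
-- W to move --
(1,0): flips 1 -> legal
(1,1): flips 1 -> legal
(1,3): no bracket -> illegal
(1,4): flips 1 -> legal
(1,5): flips 2 -> legal
(2,0): flips 1 -> legal
(3,0): flips 1 -> legal
(3,4): flips 3 -> legal
(3,5): no bracket -> illegal
(4,1): no bracket -> illegal
(4,4): flips 2 -> legal
(5,0): flips 1 -> legal
(5,3): no bracket -> illegal
(5,4): flips 1 -> legal
W mobility = 10

Answer: B=6 W=10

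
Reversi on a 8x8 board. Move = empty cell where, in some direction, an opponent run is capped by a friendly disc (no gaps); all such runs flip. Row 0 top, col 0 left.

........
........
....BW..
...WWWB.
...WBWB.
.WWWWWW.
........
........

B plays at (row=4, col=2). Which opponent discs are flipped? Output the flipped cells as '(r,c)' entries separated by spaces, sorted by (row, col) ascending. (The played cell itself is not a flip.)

Answer: (3,3) (4,3)

Derivation:
Dir NW: first cell '.' (not opp) -> no flip
Dir N: first cell '.' (not opp) -> no flip
Dir NE: opp run (3,3) capped by B -> flip
Dir W: first cell '.' (not opp) -> no flip
Dir E: opp run (4,3) capped by B -> flip
Dir SW: opp run (5,1), next='.' -> no flip
Dir S: opp run (5,2), next='.' -> no flip
Dir SE: opp run (5,3), next='.' -> no flip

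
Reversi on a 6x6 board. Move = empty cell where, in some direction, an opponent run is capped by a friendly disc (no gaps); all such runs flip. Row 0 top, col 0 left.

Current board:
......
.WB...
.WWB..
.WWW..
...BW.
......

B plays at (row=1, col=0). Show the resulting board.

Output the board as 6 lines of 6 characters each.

Place B at (1,0); scan 8 dirs for brackets.
Dir NW: edge -> no flip
Dir N: first cell '.' (not opp) -> no flip
Dir NE: first cell '.' (not opp) -> no flip
Dir W: edge -> no flip
Dir E: opp run (1,1) capped by B -> flip
Dir SW: edge -> no flip
Dir S: first cell '.' (not opp) -> no flip
Dir SE: opp run (2,1) (3,2) capped by B -> flip
All flips: (1,1) (2,1) (3,2)

Answer: ......
BBB...
.BWB..
.WBW..
...BW.
......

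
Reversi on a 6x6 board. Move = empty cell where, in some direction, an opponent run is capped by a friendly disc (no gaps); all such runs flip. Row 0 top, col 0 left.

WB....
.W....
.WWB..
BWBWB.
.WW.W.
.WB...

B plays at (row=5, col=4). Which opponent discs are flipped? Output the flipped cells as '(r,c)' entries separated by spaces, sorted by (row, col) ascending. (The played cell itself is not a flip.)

Dir NW: first cell '.' (not opp) -> no flip
Dir N: opp run (4,4) capped by B -> flip
Dir NE: first cell '.' (not opp) -> no flip
Dir W: first cell '.' (not opp) -> no flip
Dir E: first cell '.' (not opp) -> no flip
Dir SW: edge -> no flip
Dir S: edge -> no flip
Dir SE: edge -> no flip

Answer: (4,4)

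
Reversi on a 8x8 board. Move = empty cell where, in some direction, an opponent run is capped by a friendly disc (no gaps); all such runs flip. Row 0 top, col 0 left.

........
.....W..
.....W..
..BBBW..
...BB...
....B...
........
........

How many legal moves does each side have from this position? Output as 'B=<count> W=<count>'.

-- B to move --
(0,4): no bracket -> illegal
(0,5): no bracket -> illegal
(0,6): no bracket -> illegal
(1,4): no bracket -> illegal
(1,6): flips 1 -> legal
(2,4): no bracket -> illegal
(2,6): flips 1 -> legal
(3,6): flips 1 -> legal
(4,5): no bracket -> illegal
(4,6): no bracket -> illegal
B mobility = 3
-- W to move --
(2,1): no bracket -> illegal
(2,2): no bracket -> illegal
(2,3): no bracket -> illegal
(2,4): no bracket -> illegal
(3,1): flips 3 -> legal
(4,1): no bracket -> illegal
(4,2): no bracket -> illegal
(4,5): no bracket -> illegal
(5,2): flips 2 -> legal
(5,3): flips 1 -> legal
(5,5): no bracket -> illegal
(6,3): no bracket -> illegal
(6,4): no bracket -> illegal
(6,5): no bracket -> illegal
W mobility = 3

Answer: B=3 W=3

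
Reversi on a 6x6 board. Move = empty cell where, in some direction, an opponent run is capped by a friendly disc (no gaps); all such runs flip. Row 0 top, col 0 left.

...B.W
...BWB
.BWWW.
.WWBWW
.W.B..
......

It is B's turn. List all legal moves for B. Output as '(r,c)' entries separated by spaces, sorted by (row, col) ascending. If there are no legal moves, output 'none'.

Answer: (1,1) (2,5) (3,0) (4,0) (5,1)

Derivation:
(0,4): no bracket -> illegal
(1,1): flips 1 -> legal
(1,2): no bracket -> illegal
(2,0): no bracket -> illegal
(2,5): flips 5 -> legal
(3,0): flips 2 -> legal
(4,0): flips 2 -> legal
(4,2): no bracket -> illegal
(4,4): no bracket -> illegal
(4,5): no bracket -> illegal
(5,0): no bracket -> illegal
(5,1): flips 2 -> legal
(5,2): no bracket -> illegal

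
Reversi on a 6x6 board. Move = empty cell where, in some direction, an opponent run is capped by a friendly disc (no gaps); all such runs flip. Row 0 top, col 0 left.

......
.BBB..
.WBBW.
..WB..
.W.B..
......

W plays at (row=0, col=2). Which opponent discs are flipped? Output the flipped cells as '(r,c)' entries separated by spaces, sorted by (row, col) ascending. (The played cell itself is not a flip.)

Dir NW: edge -> no flip
Dir N: edge -> no flip
Dir NE: edge -> no flip
Dir W: first cell '.' (not opp) -> no flip
Dir E: first cell '.' (not opp) -> no flip
Dir SW: opp run (1,1), next='.' -> no flip
Dir S: opp run (1,2) (2,2) capped by W -> flip
Dir SE: opp run (1,3) capped by W -> flip

Answer: (1,2) (1,3) (2,2)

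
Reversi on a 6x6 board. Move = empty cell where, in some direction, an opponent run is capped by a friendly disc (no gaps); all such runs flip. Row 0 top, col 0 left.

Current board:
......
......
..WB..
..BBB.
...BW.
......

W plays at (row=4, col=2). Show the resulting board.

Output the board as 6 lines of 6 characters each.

Place W at (4,2); scan 8 dirs for brackets.
Dir NW: first cell '.' (not opp) -> no flip
Dir N: opp run (3,2) capped by W -> flip
Dir NE: opp run (3,3), next='.' -> no flip
Dir W: first cell '.' (not opp) -> no flip
Dir E: opp run (4,3) capped by W -> flip
Dir SW: first cell '.' (not opp) -> no flip
Dir S: first cell '.' (not opp) -> no flip
Dir SE: first cell '.' (not opp) -> no flip
All flips: (3,2) (4,3)

Answer: ......
......
..WB..
..WBB.
..WWW.
......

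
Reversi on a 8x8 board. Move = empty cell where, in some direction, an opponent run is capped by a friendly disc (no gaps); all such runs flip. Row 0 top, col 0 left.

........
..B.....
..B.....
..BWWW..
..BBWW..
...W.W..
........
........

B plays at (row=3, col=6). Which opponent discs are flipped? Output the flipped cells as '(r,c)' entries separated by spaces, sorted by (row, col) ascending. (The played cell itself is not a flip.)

Answer: (3,3) (3,4) (3,5)

Derivation:
Dir NW: first cell '.' (not opp) -> no flip
Dir N: first cell '.' (not opp) -> no flip
Dir NE: first cell '.' (not opp) -> no flip
Dir W: opp run (3,5) (3,4) (3,3) capped by B -> flip
Dir E: first cell '.' (not opp) -> no flip
Dir SW: opp run (4,5), next='.' -> no flip
Dir S: first cell '.' (not opp) -> no flip
Dir SE: first cell '.' (not opp) -> no flip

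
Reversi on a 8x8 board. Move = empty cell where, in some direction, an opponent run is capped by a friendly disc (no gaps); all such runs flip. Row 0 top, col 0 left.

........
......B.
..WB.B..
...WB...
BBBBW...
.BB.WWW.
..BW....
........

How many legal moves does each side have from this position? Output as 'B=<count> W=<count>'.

Answer: B=7 W=8

Derivation:
-- B to move --
(1,1): no bracket -> illegal
(1,2): no bracket -> illegal
(1,3): no bracket -> illegal
(2,1): flips 1 -> legal
(2,4): flips 1 -> legal
(3,1): no bracket -> illegal
(3,2): flips 1 -> legal
(3,5): no bracket -> illegal
(4,5): flips 1 -> legal
(4,6): no bracket -> illegal
(4,7): no bracket -> illegal
(5,3): no bracket -> illegal
(5,7): no bracket -> illegal
(6,4): flips 3 -> legal
(6,5): flips 1 -> legal
(6,6): no bracket -> illegal
(6,7): no bracket -> illegal
(7,2): no bracket -> illegal
(7,3): no bracket -> illegal
(7,4): flips 1 -> legal
B mobility = 7
-- W to move --
(0,5): no bracket -> illegal
(0,6): no bracket -> illegal
(0,7): no bracket -> illegal
(1,2): no bracket -> illegal
(1,3): flips 1 -> legal
(1,4): no bracket -> illegal
(1,5): no bracket -> illegal
(1,7): no bracket -> illegal
(2,4): flips 2 -> legal
(2,6): no bracket -> illegal
(2,7): no bracket -> illegal
(3,0): flips 2 -> legal
(3,1): no bracket -> illegal
(3,2): flips 1 -> legal
(3,5): flips 1 -> legal
(3,6): no bracket -> illegal
(4,5): no bracket -> illegal
(5,0): no bracket -> illegal
(5,3): flips 1 -> legal
(6,0): flips 2 -> legal
(6,1): flips 1 -> legal
(7,1): no bracket -> illegal
(7,2): no bracket -> illegal
(7,3): no bracket -> illegal
W mobility = 8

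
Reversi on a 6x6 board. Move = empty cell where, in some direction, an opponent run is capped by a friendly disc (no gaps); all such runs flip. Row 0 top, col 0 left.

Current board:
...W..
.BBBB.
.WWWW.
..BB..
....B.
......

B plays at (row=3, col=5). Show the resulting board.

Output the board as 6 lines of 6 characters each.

Place B at (3,5); scan 8 dirs for brackets.
Dir NW: opp run (2,4) capped by B -> flip
Dir N: first cell '.' (not opp) -> no flip
Dir NE: edge -> no flip
Dir W: first cell '.' (not opp) -> no flip
Dir E: edge -> no flip
Dir SW: first cell 'B' (not opp) -> no flip
Dir S: first cell '.' (not opp) -> no flip
Dir SE: edge -> no flip
All flips: (2,4)

Answer: ...W..
.BBBB.
.WWWB.
..BB.B
....B.
......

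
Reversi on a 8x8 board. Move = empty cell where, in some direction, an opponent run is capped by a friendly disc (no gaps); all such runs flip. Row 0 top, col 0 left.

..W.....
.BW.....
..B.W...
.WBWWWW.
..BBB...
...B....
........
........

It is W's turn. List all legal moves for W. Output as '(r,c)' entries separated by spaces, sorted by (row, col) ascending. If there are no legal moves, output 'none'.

Answer: (0,0) (1,0) (1,3) (2,0) (5,1) (5,2) (5,4) (5,5) (6,2) (6,3) (6,4)

Derivation:
(0,0): flips 2 -> legal
(0,1): no bracket -> illegal
(1,0): flips 1 -> legal
(1,3): flips 1 -> legal
(2,0): flips 1 -> legal
(2,1): no bracket -> illegal
(2,3): no bracket -> illegal
(4,1): no bracket -> illegal
(4,5): no bracket -> illegal
(5,1): flips 1 -> legal
(5,2): flips 4 -> legal
(5,4): flips 1 -> legal
(5,5): flips 1 -> legal
(6,2): flips 2 -> legal
(6,3): flips 2 -> legal
(6,4): flips 2 -> legal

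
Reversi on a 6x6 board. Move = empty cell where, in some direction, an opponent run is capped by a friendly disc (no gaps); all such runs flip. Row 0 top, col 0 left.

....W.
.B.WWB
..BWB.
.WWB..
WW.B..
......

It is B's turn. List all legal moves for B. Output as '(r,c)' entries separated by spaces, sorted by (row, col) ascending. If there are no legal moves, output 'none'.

Answer: (0,2) (0,3) (1,2) (2,1) (3,0) (4,2)

Derivation:
(0,2): flips 1 -> legal
(0,3): flips 2 -> legal
(0,5): no bracket -> illegal
(1,2): flips 2 -> legal
(2,0): no bracket -> illegal
(2,1): flips 1 -> legal
(2,5): no bracket -> illegal
(3,0): flips 2 -> legal
(3,4): no bracket -> illegal
(4,2): flips 1 -> legal
(5,0): no bracket -> illegal
(5,1): no bracket -> illegal
(5,2): no bracket -> illegal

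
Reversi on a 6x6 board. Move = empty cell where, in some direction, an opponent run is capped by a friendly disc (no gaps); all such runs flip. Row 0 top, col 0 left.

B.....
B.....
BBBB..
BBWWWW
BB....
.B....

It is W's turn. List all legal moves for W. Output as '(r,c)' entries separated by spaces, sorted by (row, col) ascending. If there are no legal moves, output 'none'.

(0,1): no bracket -> illegal
(1,1): flips 1 -> legal
(1,2): flips 2 -> legal
(1,3): flips 1 -> legal
(1,4): flips 1 -> legal
(2,4): no bracket -> illegal
(4,2): no bracket -> illegal
(5,0): flips 1 -> legal
(5,2): no bracket -> illegal

Answer: (1,1) (1,2) (1,3) (1,4) (5,0)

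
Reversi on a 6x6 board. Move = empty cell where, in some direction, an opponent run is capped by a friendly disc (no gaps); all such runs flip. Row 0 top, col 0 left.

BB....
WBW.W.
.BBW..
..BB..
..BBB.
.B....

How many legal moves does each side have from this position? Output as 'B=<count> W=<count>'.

-- B to move --
(0,2): flips 1 -> legal
(0,3): flips 1 -> legal
(0,4): no bracket -> illegal
(0,5): flips 2 -> legal
(1,3): flips 2 -> legal
(1,5): no bracket -> illegal
(2,0): flips 1 -> legal
(2,4): flips 1 -> legal
(2,5): no bracket -> illegal
(3,4): flips 2 -> legal
B mobility = 7
-- W to move --
(0,2): no bracket -> illegal
(1,3): no bracket -> illegal
(2,0): flips 2 -> legal
(2,4): no bracket -> illegal
(3,0): flips 1 -> legal
(3,1): no bracket -> illegal
(3,4): no bracket -> illegal
(3,5): no bracket -> illegal
(4,0): no bracket -> illegal
(4,1): flips 1 -> legal
(4,5): no bracket -> illegal
(5,0): no bracket -> illegal
(5,2): flips 3 -> legal
(5,3): flips 2 -> legal
(5,4): flips 3 -> legal
(5,5): no bracket -> illegal
W mobility = 6

Answer: B=7 W=6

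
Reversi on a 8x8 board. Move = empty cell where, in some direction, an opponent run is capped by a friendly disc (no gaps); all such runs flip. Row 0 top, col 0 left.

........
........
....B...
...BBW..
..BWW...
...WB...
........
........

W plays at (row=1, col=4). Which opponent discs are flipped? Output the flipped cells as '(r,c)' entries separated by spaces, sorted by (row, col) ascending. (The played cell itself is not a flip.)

Dir NW: first cell '.' (not opp) -> no flip
Dir N: first cell '.' (not opp) -> no flip
Dir NE: first cell '.' (not opp) -> no flip
Dir W: first cell '.' (not opp) -> no flip
Dir E: first cell '.' (not opp) -> no flip
Dir SW: first cell '.' (not opp) -> no flip
Dir S: opp run (2,4) (3,4) capped by W -> flip
Dir SE: first cell '.' (not opp) -> no flip

Answer: (2,4) (3,4)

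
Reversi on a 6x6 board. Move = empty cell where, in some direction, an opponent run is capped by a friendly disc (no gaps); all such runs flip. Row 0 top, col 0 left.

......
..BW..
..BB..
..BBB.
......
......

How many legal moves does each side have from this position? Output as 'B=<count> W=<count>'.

-- B to move --
(0,2): no bracket -> illegal
(0,3): flips 1 -> legal
(0,4): flips 1 -> legal
(1,4): flips 1 -> legal
(2,4): no bracket -> illegal
B mobility = 3
-- W to move --
(0,1): no bracket -> illegal
(0,2): no bracket -> illegal
(0,3): no bracket -> illegal
(1,1): flips 1 -> legal
(1,4): no bracket -> illegal
(2,1): no bracket -> illegal
(2,4): no bracket -> illegal
(2,5): no bracket -> illegal
(3,1): flips 1 -> legal
(3,5): no bracket -> illegal
(4,1): no bracket -> illegal
(4,2): no bracket -> illegal
(4,3): flips 2 -> legal
(4,4): no bracket -> illegal
(4,5): no bracket -> illegal
W mobility = 3

Answer: B=3 W=3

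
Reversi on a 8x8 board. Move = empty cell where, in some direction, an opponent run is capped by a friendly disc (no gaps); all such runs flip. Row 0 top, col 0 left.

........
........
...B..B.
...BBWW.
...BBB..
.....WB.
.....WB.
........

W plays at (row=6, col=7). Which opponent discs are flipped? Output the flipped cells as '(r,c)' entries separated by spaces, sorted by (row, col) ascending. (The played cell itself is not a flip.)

Dir NW: opp run (5,6) (4,5) (3,4) (2,3), next='.' -> no flip
Dir N: first cell '.' (not opp) -> no flip
Dir NE: edge -> no flip
Dir W: opp run (6,6) capped by W -> flip
Dir E: edge -> no flip
Dir SW: first cell '.' (not opp) -> no flip
Dir S: first cell '.' (not opp) -> no flip
Dir SE: edge -> no flip

Answer: (6,6)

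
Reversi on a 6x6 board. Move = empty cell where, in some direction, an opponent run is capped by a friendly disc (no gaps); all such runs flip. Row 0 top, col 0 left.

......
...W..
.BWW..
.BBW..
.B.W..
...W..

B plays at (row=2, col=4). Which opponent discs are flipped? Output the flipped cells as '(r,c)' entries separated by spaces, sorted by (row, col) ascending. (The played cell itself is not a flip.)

Dir NW: opp run (1,3), next='.' -> no flip
Dir N: first cell '.' (not opp) -> no flip
Dir NE: first cell '.' (not opp) -> no flip
Dir W: opp run (2,3) (2,2) capped by B -> flip
Dir E: first cell '.' (not opp) -> no flip
Dir SW: opp run (3,3), next='.' -> no flip
Dir S: first cell '.' (not opp) -> no flip
Dir SE: first cell '.' (not opp) -> no flip

Answer: (2,2) (2,3)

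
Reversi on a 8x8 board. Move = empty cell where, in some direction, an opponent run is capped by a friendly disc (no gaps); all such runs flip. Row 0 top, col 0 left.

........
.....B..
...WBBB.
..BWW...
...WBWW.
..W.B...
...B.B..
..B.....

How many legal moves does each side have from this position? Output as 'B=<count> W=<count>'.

-- B to move --
(1,2): no bracket -> illegal
(1,3): no bracket -> illegal
(1,4): flips 1 -> legal
(2,2): flips 2 -> legal
(3,5): flips 2 -> legal
(3,6): flips 1 -> legal
(3,7): no bracket -> illegal
(4,1): flips 1 -> legal
(4,2): flips 2 -> legal
(4,7): flips 2 -> legal
(5,1): no bracket -> illegal
(5,3): no bracket -> illegal
(5,5): no bracket -> illegal
(5,6): no bracket -> illegal
(5,7): no bracket -> illegal
(6,1): flips 3 -> legal
(6,2): no bracket -> illegal
B mobility = 8
-- W to move --
(0,4): no bracket -> illegal
(0,5): no bracket -> illegal
(0,6): flips 2 -> legal
(1,3): no bracket -> illegal
(1,4): flips 1 -> legal
(1,6): flips 1 -> legal
(1,7): no bracket -> illegal
(2,1): flips 1 -> legal
(2,2): no bracket -> illegal
(2,7): flips 3 -> legal
(3,1): flips 1 -> legal
(3,5): no bracket -> illegal
(3,6): no bracket -> illegal
(3,7): no bracket -> illegal
(4,1): flips 1 -> legal
(4,2): no bracket -> illegal
(5,3): no bracket -> illegal
(5,5): flips 1 -> legal
(5,6): no bracket -> illegal
(6,1): no bracket -> illegal
(6,2): no bracket -> illegal
(6,4): flips 2 -> legal
(6,6): no bracket -> illegal
(7,1): no bracket -> illegal
(7,3): no bracket -> illegal
(7,4): flips 1 -> legal
(7,5): no bracket -> illegal
(7,6): flips 2 -> legal
W mobility = 11

Answer: B=8 W=11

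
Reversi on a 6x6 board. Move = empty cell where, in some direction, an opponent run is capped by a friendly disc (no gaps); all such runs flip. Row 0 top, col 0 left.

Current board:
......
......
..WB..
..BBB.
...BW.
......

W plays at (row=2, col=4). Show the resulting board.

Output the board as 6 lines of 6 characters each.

Place W at (2,4); scan 8 dirs for brackets.
Dir NW: first cell '.' (not opp) -> no flip
Dir N: first cell '.' (not opp) -> no flip
Dir NE: first cell '.' (not opp) -> no flip
Dir W: opp run (2,3) capped by W -> flip
Dir E: first cell '.' (not opp) -> no flip
Dir SW: opp run (3,3), next='.' -> no flip
Dir S: opp run (3,4) capped by W -> flip
Dir SE: first cell '.' (not opp) -> no flip
All flips: (2,3) (3,4)

Answer: ......
......
..WWW.
..BBW.
...BW.
......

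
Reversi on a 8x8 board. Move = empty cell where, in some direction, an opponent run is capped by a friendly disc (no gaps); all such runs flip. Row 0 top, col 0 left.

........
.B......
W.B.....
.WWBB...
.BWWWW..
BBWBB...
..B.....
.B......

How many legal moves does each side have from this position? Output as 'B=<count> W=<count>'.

Answer: B=11 W=17

Derivation:
-- B to move --
(1,0): no bracket -> illegal
(2,1): flips 3 -> legal
(2,3): flips 1 -> legal
(3,0): flips 2 -> legal
(3,5): flips 1 -> legal
(3,6): flips 1 -> legal
(4,0): flips 1 -> legal
(4,6): flips 4 -> legal
(5,5): flips 1 -> legal
(5,6): flips 1 -> legal
(6,1): flips 2 -> legal
(6,3): flips 1 -> legal
B mobility = 11
-- W to move --
(0,0): flips 3 -> legal
(0,1): no bracket -> illegal
(0,2): flips 1 -> legal
(1,0): no bracket -> illegal
(1,2): flips 1 -> legal
(1,3): flips 1 -> legal
(2,1): no bracket -> illegal
(2,3): flips 2 -> legal
(2,4): flips 2 -> legal
(2,5): flips 1 -> legal
(3,0): flips 1 -> legal
(3,5): flips 2 -> legal
(4,0): flips 1 -> legal
(5,5): flips 2 -> legal
(6,0): flips 1 -> legal
(6,1): flips 2 -> legal
(6,3): flips 2 -> legal
(6,4): flips 2 -> legal
(6,5): flips 1 -> legal
(7,0): no bracket -> illegal
(7,2): flips 1 -> legal
(7,3): no bracket -> illegal
W mobility = 17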